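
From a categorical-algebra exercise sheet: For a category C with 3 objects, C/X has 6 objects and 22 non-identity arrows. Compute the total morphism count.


In the slice category C/X, objects are morphisms to X.
Identity morphisms: 6 (one per object of C/X).
Non-identity morphisms: 22.
Total = 6 + 22 = 28

28


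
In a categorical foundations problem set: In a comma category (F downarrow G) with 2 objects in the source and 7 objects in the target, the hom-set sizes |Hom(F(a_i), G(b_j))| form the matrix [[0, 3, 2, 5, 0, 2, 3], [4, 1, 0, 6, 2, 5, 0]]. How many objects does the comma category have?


Objects of (F downarrow G) are triples (a, b, h: F(a)->G(b)).
The count equals the sum of all entries in the hom-matrix.
sum(row 0) = 15
sum(row 1) = 18
Grand total = 33

33


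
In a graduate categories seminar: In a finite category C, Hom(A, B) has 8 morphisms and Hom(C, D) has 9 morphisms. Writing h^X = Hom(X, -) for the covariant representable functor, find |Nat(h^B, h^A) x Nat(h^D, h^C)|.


By the Yoneda lemma, Nat(h^B, h^A) is isomorphic to Hom(A, B),
so |Nat(h^B, h^A)| = |Hom(A, B)| and |Nat(h^D, h^C)| = |Hom(C, D)|.
|Hom(A, B)| = 8, |Hom(C, D)| = 9.
|Nat(h^B, h^A) x Nat(h^D, h^C)| = 8 * 9 = 72

72


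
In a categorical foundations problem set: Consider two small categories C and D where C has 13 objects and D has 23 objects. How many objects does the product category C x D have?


The product category C x D has objects that are pairs (c, d).
Number of pairs = |Ob(C)| * |Ob(D)| = 13 * 23 = 299

299


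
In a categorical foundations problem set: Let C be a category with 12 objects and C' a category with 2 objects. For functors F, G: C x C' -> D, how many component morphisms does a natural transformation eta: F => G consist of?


A natural transformation eta: F => G assigns one component morphism per
object of the domain category.
The domain is the product category C x C', so
|Ob(C x C')| = |Ob(C)| * |Ob(C')| = 12 * 2 = 24.
Therefore eta has 24 component morphisms.

24


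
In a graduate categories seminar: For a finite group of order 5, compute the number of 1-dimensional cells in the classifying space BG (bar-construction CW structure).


In the bar-construction CW model of BG, the n-cells are indexed by
n-tuples [g_1|...|g_n] of non-identity elements of G (degenerate
simplices with some g_i = e do not contribute cells), so there are
(|G| - 1)^n n-cells.
For dim = 1 with |G| = 5:
cells = (5 - 1)^1 = 4^1 = 4

4


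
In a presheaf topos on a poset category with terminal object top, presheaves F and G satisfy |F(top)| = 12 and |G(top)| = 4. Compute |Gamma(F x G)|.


Global sections of a presheaf on a poset with terminal top satisfy
Gamma(H) ~ H(top). Presheaves admit pointwise products, so
(F x G)(top) = F(top) x G(top) (Cartesian product).
|Gamma(F x G)| = |F(top)| * |G(top)| = 12 * 4 = 48.

48


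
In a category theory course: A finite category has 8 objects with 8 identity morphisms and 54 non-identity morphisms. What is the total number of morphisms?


Each object has an identity morphism, giving 8 identities.
Adding the 54 non-identity morphisms:
Total = 8 + 54 = 62

62


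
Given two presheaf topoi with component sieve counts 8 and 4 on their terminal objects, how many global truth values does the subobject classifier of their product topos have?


In a product of presheaf topoi E_1 x E_2, the subobject classifier
is Omega = Omega_1 x Omega_2 (componentwise), so
|Omega(top)| = |Omega_1(top_1)| * |Omega_2(top_2)|.
= 8 * 4 = 32.

32


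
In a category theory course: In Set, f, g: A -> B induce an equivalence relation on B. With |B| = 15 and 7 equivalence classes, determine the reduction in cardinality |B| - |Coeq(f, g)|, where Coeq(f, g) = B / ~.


The coequalizer Coeq(f, g) = B / ~ has one element per equivalence class.
|B| = 15, |Coeq(f, g)| = 7.
|B| - |Coeq(f, g)| = 15 - 7 = 8.

8


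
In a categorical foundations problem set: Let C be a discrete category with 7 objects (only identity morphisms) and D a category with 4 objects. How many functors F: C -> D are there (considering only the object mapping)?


A functor from a discrete category C to D is determined by
where each object maps. Each of the 7 objects of C can map
to any of the 4 objects of D independently.
Number of functors = 4^7 = 16384

16384


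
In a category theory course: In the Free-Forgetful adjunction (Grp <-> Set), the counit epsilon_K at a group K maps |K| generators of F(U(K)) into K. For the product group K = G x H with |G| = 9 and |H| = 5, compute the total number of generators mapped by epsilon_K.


The counit epsilon_K: F(U(K)) -> K of the Free-Forgetful adjunction
maps |K| generators of F(U(K)) into K. For K = G x H (the product group),
|G x H| = |G| * |H|.
Total generators mapped = 9 * 5 = 45.

45


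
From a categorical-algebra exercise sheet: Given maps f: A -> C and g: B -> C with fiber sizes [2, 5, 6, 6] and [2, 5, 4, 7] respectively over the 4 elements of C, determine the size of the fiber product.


The pullback A x_C B consists of pairs (a, b) with f(a) = g(b).
For each element c in C, the fiber product has |f^-1(c)| * |g^-1(c)| elements.
Summing over C: 2 * 2 + 5 * 5 + 6 * 4 + 6 * 7
= 4 + 25 + 24 + 42 = 95

95


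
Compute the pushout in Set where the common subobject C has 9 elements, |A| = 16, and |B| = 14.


The pushout A +_C B identifies the images of C in A and B.
|A +_C B| = |A| + |B| - |C| (for injections).
= 16 + 14 - 9 = 21

21


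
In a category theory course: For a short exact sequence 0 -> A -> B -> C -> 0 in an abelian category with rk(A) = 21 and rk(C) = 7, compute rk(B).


For a short exact sequence 0 -> A -> B -> C -> 0,
rank is additive: rank(B) = rank(A) + rank(C).
rank(B) = 21 + 7 = 28

28


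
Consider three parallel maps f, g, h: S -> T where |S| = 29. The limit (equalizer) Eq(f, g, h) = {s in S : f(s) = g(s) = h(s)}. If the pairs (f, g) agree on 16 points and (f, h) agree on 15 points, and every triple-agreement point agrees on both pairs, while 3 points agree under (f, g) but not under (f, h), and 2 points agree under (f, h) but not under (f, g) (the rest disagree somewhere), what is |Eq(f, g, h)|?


Eq(f, g, h) is the triple-agreement set: points in S where all three
maps take the same value. Using inclusion-exclusion on the pairwise data:
Pair (f, g) agrees on 16 points; pair (f, h) on 15 points.
Points agreeing under (f, g) but not (f, h) = 3; under (f, h) but not (f, g) = 2.
Triple-agreement = agreement-in-(f, g) minus points that agree under (f, g) but not (f, h):
|Eq(f, g, h)| = 16 - 3 = 13
(cross-check via (f, h): 15 - 2 = 13.)

13


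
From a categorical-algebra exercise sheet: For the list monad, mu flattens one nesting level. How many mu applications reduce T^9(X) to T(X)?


Each application of mu: T^2 -> T removes one layer of nesting.
Starting at depth 9 (i.e., T^9(X)), we need to reach T(X).
Number of mu applications = 9 - 1 = 8

8


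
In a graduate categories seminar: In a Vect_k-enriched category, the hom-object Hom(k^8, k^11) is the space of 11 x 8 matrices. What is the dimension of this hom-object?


In Vect-enriched categories, Hom(k^n, k^m) is the space of m x n matrices.
dim(Hom(k^8, k^11)) = 11 * 8 = 88

88


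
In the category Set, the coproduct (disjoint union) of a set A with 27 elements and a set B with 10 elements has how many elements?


In Set, the coproduct A + B is the disjoint union.
|A + B| = |A| + |B| = 27 + 10 = 37

37


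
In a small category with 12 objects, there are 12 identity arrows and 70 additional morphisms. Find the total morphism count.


Each object has an identity morphism, giving 12 identities.
Adding the 70 non-identity morphisms:
Total = 12 + 70 = 82

82


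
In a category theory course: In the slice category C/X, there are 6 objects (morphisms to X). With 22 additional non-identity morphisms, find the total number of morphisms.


In the slice category C/X, objects are morphisms to X.
Identity morphisms: 6 (one per object of C/X).
Non-identity morphisms: 22.
Total = 6 + 22 = 28

28


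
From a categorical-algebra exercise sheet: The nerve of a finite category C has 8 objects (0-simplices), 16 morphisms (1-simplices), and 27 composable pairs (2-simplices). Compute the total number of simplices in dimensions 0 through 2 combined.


The 2-skeleton of the nerve N(C) consists of simplices in dimensions 0, 1, 2:
  |N(C)_0| = 8 (objects)
  |N(C)_1| = 16 (morphisms)
  |N(C)_2| = 27 (composable pairs)
Total = 8 + 16 + 27 = 51

51


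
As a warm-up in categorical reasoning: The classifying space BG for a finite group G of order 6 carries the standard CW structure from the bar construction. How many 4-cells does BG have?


In the bar-construction CW model of BG, the n-cells are indexed by
n-tuples [g_1|...|g_n] of non-identity elements of G (degenerate
simplices with some g_i = e do not contribute cells), so there are
(|G| - 1)^n n-cells.
For dim = 4 with |G| = 6:
cells = (6 - 1)^4 = 5^4 = 625

625


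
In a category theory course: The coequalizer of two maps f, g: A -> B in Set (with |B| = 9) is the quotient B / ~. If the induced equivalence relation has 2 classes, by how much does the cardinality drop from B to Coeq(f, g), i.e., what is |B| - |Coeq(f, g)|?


The coequalizer Coeq(f, g) = B / ~ has one element per equivalence class.
|B| = 9, |Coeq(f, g)| = 2.
|B| - |Coeq(f, g)| = 9 - 2 = 7.

7


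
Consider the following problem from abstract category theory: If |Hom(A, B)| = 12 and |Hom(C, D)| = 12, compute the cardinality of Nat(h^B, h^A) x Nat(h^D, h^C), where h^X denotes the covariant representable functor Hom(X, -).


By the Yoneda lemma, Nat(h^B, h^A) is isomorphic to Hom(A, B),
so |Nat(h^B, h^A)| = |Hom(A, B)| and |Nat(h^D, h^C)| = |Hom(C, D)|.
|Hom(A, B)| = 12, |Hom(C, D)| = 12.
|Nat(h^B, h^A) x Nat(h^D, h^C)| = 12 * 12 = 144

144


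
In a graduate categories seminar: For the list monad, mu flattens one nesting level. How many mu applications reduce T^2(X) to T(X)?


Each application of mu: T^2 -> T removes one layer of nesting.
Starting at depth 2 (i.e., T^2(X)), we need to reach T(X).
Number of mu applications = 2 - 1 = 1

1


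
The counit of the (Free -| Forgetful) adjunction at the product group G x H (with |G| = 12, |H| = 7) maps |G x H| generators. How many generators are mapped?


The counit epsilon_K: F(U(K)) -> K of the Free-Forgetful adjunction
maps |K| generators of F(U(K)) into K. For K = G x H (the product group),
|G x H| = |G| * |H|.
Total generators mapped = 12 * 7 = 84.

84


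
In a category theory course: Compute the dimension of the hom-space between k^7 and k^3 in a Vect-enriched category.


In Vect-enriched categories, Hom(k^n, k^m) is the space of m x n matrices.
dim(Hom(k^7, k^3)) = 3 * 7 = 21

21


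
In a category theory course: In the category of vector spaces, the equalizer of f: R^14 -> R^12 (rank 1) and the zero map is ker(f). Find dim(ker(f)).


The equalizer of f and the zero map is ker(f).
By the rank-nullity theorem: dim(ker(f)) = dim(domain) - rank(f).
dim(ker(f)) = 14 - 1 = 13

13


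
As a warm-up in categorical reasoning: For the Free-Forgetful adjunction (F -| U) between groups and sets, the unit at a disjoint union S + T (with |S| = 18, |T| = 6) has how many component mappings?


The unit eta_X: X -> U(F(X)) of the Free-Forgetful adjunction
maps each element of X to a generator of F(X). For X = S + T (disjoint
union in Set), |S + T| = |S| + |T|.
Total mappings = 18 + 6 = 24.

24


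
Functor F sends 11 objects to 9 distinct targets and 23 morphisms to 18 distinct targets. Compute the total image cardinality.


The image of F consists of distinct objects and distinct morphisms.
|Im(F)| on objects = 9
|Im(F)| on morphisms = 18
Total image cardinality = 9 + 18 = 27

27


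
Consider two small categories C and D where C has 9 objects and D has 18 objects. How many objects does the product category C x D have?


The product category C x D has objects that are pairs (c, d).
Number of pairs = |Ob(C)| * |Ob(D)| = 9 * 18 = 162

162


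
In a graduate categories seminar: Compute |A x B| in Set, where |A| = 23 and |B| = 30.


In Set, the product A x B is the Cartesian product.
By the universal property, |A x B| = |A| * |B|.
|A x B| = 23 * 30 = 690

690


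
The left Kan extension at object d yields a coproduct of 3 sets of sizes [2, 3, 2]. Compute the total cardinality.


Pointwise, the left Kan extension (Lan_F H)(d) is the colimit, indexed
by the comma category (F downarrow d), of H composed with the
projection (F downarrow d) -> C. Here that colimit is given
as a coproduct (disjoint union) of sets, so its cardinality is the
sum of the sizes of the summands.
Coproduct of sets with sizes: 2 + 3 + 2
= 7

7


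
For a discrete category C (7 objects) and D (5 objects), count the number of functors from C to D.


A functor from a discrete category C to D is determined by
where each object maps. Each of the 7 objects of C can map
to any of the 5 objects of D independently.
Number of functors = 5^7 = 78125

78125


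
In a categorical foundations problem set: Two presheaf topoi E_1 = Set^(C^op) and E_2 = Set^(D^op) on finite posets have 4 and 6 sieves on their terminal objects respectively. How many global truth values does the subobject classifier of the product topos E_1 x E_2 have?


In a product of presheaf topoi E_1 x E_2, the subobject classifier
is Omega = Omega_1 x Omega_2 (componentwise), so
|Omega(top)| = |Omega_1(top_1)| * |Omega_2(top_2)|.
= 4 * 6 = 24.

24


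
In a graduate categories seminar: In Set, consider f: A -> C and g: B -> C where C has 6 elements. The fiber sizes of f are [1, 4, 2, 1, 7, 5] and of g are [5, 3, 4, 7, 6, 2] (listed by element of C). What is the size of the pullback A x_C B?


The pullback A x_C B consists of pairs (a, b) with f(a) = g(b).
For each element c in C, the fiber product has |f^-1(c)| * |g^-1(c)| elements.
Summing over C: 1 * 5 + 4 * 3 + 2 * 4 + 1 * 7 + 7 * 6 + 5 * 2
= 5 + 12 + 8 + 7 + 42 + 10 = 84

84


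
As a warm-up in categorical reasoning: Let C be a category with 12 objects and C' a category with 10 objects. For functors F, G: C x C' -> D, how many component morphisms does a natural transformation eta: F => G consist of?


A natural transformation eta: F => G assigns one component morphism per
object of the domain category.
The domain is the product category C x C', so
|Ob(C x C')| = |Ob(C)| * |Ob(C')| = 12 * 10 = 120.
Therefore eta has 120 component morphisms.

120


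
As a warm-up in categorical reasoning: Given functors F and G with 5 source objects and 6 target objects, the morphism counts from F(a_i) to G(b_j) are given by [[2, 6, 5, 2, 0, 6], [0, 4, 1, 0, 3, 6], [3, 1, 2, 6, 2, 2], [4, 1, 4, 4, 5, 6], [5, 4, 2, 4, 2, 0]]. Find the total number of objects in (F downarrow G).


Objects of (F downarrow G) are triples (a, b, h: F(a)->G(b)).
The count equals the sum of all entries in the hom-matrix.
sum(row 0) = 21
sum(row 1) = 14
sum(row 2) = 16
sum(row 3) = 24
sum(row 4) = 17
Grand total = 92

92


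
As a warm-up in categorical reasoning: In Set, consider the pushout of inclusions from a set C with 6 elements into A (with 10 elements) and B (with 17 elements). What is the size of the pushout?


The pushout A +_C B identifies the images of C in A and B.
|A +_C B| = |A| + |B| - |C| (for injections).
= 10 + 17 - 6 = 21

21


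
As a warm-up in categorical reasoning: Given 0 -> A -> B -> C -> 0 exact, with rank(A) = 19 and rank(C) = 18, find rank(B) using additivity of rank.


For a short exact sequence 0 -> A -> B -> C -> 0,
rank is additive: rank(B) = rank(A) + rank(C).
rank(B) = 19 + 18 = 37

37


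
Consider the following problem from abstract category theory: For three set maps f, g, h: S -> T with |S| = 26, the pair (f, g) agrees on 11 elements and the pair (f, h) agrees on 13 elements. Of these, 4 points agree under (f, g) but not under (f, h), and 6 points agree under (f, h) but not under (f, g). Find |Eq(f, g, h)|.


Eq(f, g, h) is the triple-agreement set: points in S where all three
maps take the same value. Using inclusion-exclusion on the pairwise data:
Pair (f, g) agrees on 11 points; pair (f, h) on 13 points.
Points agreeing under (f, g) but not (f, h) = 4; under (f, h) but not (f, g) = 6.
Triple-agreement = agreement-in-(f, g) minus points that agree under (f, g) but not (f, h):
|Eq(f, g, h)| = 11 - 4 = 7
(cross-check via (f, h): 13 - 6 = 7.)

7


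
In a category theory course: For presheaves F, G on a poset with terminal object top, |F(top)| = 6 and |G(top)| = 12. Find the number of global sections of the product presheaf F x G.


Global sections of a presheaf on a poset with terminal top satisfy
Gamma(H) ~ H(top). Presheaves admit pointwise products, so
(F x G)(top) = F(top) x G(top) (Cartesian product).
|Gamma(F x G)| = |F(top)| * |G(top)| = 6 * 12 = 72.

72


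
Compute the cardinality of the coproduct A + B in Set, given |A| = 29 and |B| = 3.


In Set, the coproduct A + B is the disjoint union.
|A + B| = |A| + |B| = 29 + 3 = 32

32


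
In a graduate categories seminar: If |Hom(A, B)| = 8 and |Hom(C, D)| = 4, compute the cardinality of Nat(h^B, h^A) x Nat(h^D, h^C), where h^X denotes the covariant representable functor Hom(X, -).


By the Yoneda lemma, Nat(h^B, h^A) is isomorphic to Hom(A, B),
so |Nat(h^B, h^A)| = |Hom(A, B)| and |Nat(h^D, h^C)| = |Hom(C, D)|.
|Hom(A, B)| = 8, |Hom(C, D)| = 4.
|Nat(h^B, h^A) x Nat(h^D, h^C)| = 8 * 4 = 32

32


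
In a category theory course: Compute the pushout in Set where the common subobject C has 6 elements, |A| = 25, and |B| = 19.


The pushout A +_C B identifies the images of C in A and B.
|A +_C B| = |A| + |B| - |C| (for injections).
= 25 + 19 - 6 = 38

38


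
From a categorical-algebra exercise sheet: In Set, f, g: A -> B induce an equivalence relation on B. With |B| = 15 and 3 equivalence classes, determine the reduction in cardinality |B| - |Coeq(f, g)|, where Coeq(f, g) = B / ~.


The coequalizer Coeq(f, g) = B / ~ has one element per equivalence class.
|B| = 15, |Coeq(f, g)| = 3.
|B| - |Coeq(f, g)| = 15 - 3 = 12.

12


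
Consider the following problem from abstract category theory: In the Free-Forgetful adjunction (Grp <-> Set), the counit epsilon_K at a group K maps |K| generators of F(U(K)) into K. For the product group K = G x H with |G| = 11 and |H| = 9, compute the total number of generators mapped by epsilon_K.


The counit epsilon_K: F(U(K)) -> K of the Free-Forgetful adjunction
maps |K| generators of F(U(K)) into K. For K = G x H (the product group),
|G x H| = |G| * |H|.
Total generators mapped = 11 * 9 = 99.

99


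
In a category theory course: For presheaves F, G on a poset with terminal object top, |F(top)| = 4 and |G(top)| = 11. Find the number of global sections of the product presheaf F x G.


Global sections of a presheaf on a poset with terminal top satisfy
Gamma(H) ~ H(top). Presheaves admit pointwise products, so
(F x G)(top) = F(top) x G(top) (Cartesian product).
|Gamma(F x G)| = |F(top)| * |G(top)| = 4 * 11 = 44.

44


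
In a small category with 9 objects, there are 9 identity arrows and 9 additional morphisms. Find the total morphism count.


Each object has an identity morphism, giving 9 identities.
Adding the 9 non-identity morphisms:
Total = 9 + 9 = 18

18


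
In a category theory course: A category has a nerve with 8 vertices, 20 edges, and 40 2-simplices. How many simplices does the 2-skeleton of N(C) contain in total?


The 2-skeleton of the nerve N(C) consists of simplices in dimensions 0, 1, 2:
  |N(C)_0| = 8 (objects)
  |N(C)_1| = 20 (morphisms)
  |N(C)_2| = 40 (composable pairs)
Total = 8 + 20 + 40 = 68

68


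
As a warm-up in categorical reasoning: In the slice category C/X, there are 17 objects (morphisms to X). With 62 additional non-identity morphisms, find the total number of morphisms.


In the slice category C/X, objects are morphisms to X.
Identity morphisms: 17 (one per object of C/X).
Non-identity morphisms: 62.
Total = 17 + 62 = 79

79


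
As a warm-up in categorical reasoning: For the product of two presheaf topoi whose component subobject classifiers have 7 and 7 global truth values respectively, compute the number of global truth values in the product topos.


In a product of presheaf topoi E_1 x E_2, the subobject classifier
is Omega = Omega_1 x Omega_2 (componentwise), so
|Omega(top)| = |Omega_1(top_1)| * |Omega_2(top_2)|.
= 7 * 7 = 49.

49


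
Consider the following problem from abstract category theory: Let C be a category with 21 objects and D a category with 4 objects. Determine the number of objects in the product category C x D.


The product category C x D has objects that are pairs (c, d).
Number of pairs = |Ob(C)| * |Ob(D)| = 21 * 4 = 84

84


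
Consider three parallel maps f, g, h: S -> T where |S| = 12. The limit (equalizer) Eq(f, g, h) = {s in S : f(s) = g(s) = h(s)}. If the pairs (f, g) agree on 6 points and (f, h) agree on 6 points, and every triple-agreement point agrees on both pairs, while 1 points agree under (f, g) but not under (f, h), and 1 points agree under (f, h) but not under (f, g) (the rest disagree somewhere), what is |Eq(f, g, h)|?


Eq(f, g, h) is the triple-agreement set: points in S where all three
maps take the same value. Using inclusion-exclusion on the pairwise data:
Pair (f, g) agrees on 6 points; pair (f, h) on 6 points.
Points agreeing under (f, g) but not (f, h) = 1; under (f, h) but not (f, g) = 1.
Triple-agreement = agreement-in-(f, g) minus points that agree under (f, g) but not (f, h):
|Eq(f, g, h)| = 6 - 1 = 5
(cross-check via (f, h): 6 - 1 = 5.)

5


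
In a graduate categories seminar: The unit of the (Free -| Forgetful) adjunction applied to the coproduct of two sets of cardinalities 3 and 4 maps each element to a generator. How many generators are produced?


The unit eta_X: X -> U(F(X)) of the Free-Forgetful adjunction
maps each element of X to a generator of F(X). For X = S + T (disjoint
union in Set), |S + T| = |S| + |T|.
Total mappings = 3 + 4 = 7.

7


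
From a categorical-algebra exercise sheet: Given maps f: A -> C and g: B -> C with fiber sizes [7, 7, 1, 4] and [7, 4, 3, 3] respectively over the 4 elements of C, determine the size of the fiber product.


The pullback A x_C B consists of pairs (a, b) with f(a) = g(b).
For each element c in C, the fiber product has |f^-1(c)| * |g^-1(c)| elements.
Summing over C: 7 * 7 + 7 * 4 + 1 * 3 + 4 * 3
= 49 + 28 + 3 + 12 = 92

92


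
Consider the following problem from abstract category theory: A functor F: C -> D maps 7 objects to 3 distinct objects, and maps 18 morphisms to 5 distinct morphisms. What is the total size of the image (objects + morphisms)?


The image of F consists of distinct objects and distinct morphisms.
|Im(F)| on objects = 3
|Im(F)| on morphisms = 5
Total image cardinality = 3 + 5 = 8

8


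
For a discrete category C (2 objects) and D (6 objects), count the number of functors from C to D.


A functor from a discrete category C to D is determined by
where each object maps. Each of the 2 objects of C can map
to any of the 6 objects of D independently.
Number of functors = 6^2 = 36

36


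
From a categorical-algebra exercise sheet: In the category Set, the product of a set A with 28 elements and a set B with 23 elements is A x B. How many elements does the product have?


In Set, the product A x B is the Cartesian product.
By the universal property, |A x B| = |A| * |B|.
|A x B| = 28 * 23 = 644

644


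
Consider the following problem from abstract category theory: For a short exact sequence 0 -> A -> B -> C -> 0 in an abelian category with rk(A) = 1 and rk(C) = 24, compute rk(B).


For a short exact sequence 0 -> A -> B -> C -> 0,
rank is additive: rank(B) = rank(A) + rank(C).
rank(B) = 1 + 24 = 25

25


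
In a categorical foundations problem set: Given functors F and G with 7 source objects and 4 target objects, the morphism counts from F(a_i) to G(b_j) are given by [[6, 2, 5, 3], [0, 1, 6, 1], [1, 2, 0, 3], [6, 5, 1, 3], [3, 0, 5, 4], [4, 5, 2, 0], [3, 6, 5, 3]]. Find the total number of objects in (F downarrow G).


Objects of (F downarrow G) are triples (a, b, h: F(a)->G(b)).
The count equals the sum of all entries in the hom-matrix.
sum(row 0) = 16
sum(row 1) = 8
sum(row 2) = 6
sum(row 3) = 15
sum(row 4) = 12
sum(row 5) = 11
sum(row 6) = 17
Grand total = 85

85


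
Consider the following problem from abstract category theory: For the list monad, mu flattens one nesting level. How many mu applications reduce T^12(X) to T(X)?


Each application of mu: T^2 -> T removes one layer of nesting.
Starting at depth 12 (i.e., T^12(X)), we need to reach T(X).
Number of mu applications = 12 - 1 = 11

11


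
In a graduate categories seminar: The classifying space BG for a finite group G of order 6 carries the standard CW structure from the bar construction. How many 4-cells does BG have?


In the bar-construction CW model of BG, the n-cells are indexed by
n-tuples [g_1|...|g_n] of non-identity elements of G (degenerate
simplices with some g_i = e do not contribute cells), so there are
(|G| - 1)^n n-cells.
For dim = 4 with |G| = 6:
cells = (6 - 1)^4 = 5^4 = 625

625


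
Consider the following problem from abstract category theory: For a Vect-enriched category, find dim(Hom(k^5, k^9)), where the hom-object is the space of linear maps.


In Vect-enriched categories, Hom(k^n, k^m) is the space of m x n matrices.
dim(Hom(k^5, k^9)) = 9 * 5 = 45

45


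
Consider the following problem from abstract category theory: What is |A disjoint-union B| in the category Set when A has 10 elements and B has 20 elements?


In Set, the coproduct A + B is the disjoint union.
|A + B| = |A| + |B| = 10 + 20 = 30

30


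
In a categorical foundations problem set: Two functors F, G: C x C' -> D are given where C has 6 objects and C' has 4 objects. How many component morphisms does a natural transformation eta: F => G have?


A natural transformation eta: F => G assigns one component morphism per
object of the domain category.
The domain is the product category C x C', so
|Ob(C x C')| = |Ob(C)| * |Ob(C')| = 6 * 4 = 24.
Therefore eta has 24 component morphisms.

24


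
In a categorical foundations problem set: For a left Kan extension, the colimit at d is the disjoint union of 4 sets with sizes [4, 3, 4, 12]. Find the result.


Pointwise, the left Kan extension (Lan_F H)(d) is the colimit, indexed
by the comma category (F downarrow d), of H composed with the
projection (F downarrow d) -> C. Here that colimit is given
as a coproduct (disjoint union) of sets, so its cardinality is the
sum of the sizes of the summands.
Coproduct of sets with sizes: 4 + 3 + 4 + 12
= 23

23


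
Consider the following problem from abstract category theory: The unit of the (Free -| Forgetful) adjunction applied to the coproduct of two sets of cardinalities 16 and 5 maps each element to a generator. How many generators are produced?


The unit eta_X: X -> U(F(X)) of the Free-Forgetful adjunction
maps each element of X to a generator of F(X). For X = S + T (disjoint
union in Set), |S + T| = |S| + |T|.
Total mappings = 16 + 5 = 21.

21


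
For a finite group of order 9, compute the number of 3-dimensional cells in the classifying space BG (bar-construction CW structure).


In the bar-construction CW model of BG, the n-cells are indexed by
n-tuples [g_1|...|g_n] of non-identity elements of G (degenerate
simplices with some g_i = e do not contribute cells), so there are
(|G| - 1)^n n-cells.
For dim = 3 with |G| = 9:
cells = (9 - 1)^3 = 8^3 = 512

512


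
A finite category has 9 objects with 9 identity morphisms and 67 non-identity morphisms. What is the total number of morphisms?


Each object has an identity morphism, giving 9 identities.
Adding the 67 non-identity morphisms:
Total = 9 + 67 = 76

76


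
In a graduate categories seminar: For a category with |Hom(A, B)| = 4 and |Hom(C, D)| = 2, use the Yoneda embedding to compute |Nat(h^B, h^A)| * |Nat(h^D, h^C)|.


By the Yoneda lemma, Nat(h^B, h^A) is isomorphic to Hom(A, B),
so |Nat(h^B, h^A)| = |Hom(A, B)| and |Nat(h^D, h^C)| = |Hom(C, D)|.
|Hom(A, B)| = 4, |Hom(C, D)| = 2.
|Nat(h^B, h^A) x Nat(h^D, h^C)| = 4 * 2 = 8

8


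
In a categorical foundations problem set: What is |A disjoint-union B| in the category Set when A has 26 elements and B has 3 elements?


In Set, the coproduct A + B is the disjoint union.
|A + B| = |A| + |B| = 26 + 3 = 29

29


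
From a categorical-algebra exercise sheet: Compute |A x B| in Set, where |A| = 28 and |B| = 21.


In Set, the product A x B is the Cartesian product.
By the universal property, |A x B| = |A| * |B|.
|A x B| = 28 * 21 = 588

588


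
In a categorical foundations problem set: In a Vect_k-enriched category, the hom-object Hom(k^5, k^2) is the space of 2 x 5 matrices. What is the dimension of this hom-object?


In Vect-enriched categories, Hom(k^n, k^m) is the space of m x n matrices.
dim(Hom(k^5, k^2)) = 2 * 5 = 10

10


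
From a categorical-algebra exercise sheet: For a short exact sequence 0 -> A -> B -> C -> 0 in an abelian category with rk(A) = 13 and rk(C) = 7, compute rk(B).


For a short exact sequence 0 -> A -> B -> C -> 0,
rank is additive: rank(B) = rank(A) + rank(C).
rank(B) = 13 + 7 = 20

20


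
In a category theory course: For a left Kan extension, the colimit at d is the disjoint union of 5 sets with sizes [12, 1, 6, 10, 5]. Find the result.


Pointwise, the left Kan extension (Lan_F H)(d) is the colimit, indexed
by the comma category (F downarrow d), of H composed with the
projection (F downarrow d) -> C. Here that colimit is given
as a coproduct (disjoint union) of sets, so its cardinality is the
sum of the sizes of the summands.
Coproduct of sets with sizes: 12 + 1 + 6 + 10 + 5
= 34

34


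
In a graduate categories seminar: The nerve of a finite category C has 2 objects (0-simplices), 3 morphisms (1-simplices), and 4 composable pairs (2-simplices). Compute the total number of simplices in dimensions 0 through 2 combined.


The 2-skeleton of the nerve N(C) consists of simplices in dimensions 0, 1, 2:
  |N(C)_0| = 2 (objects)
  |N(C)_1| = 3 (morphisms)
  |N(C)_2| = 4 (composable pairs)
Total = 2 + 3 + 4 = 9

9


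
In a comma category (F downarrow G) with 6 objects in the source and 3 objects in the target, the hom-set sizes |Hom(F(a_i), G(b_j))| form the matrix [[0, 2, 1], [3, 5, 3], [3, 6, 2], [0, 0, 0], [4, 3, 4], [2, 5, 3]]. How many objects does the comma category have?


Objects of (F downarrow G) are triples (a, b, h: F(a)->G(b)).
The count equals the sum of all entries in the hom-matrix.
sum(row 0) = 3
sum(row 1) = 11
sum(row 2) = 11
sum(row 3) = 0
sum(row 4) = 11
sum(row 5) = 10
Grand total = 46

46


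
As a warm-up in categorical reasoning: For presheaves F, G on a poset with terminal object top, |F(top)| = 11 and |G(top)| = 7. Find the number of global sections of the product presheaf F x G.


Global sections of a presheaf on a poset with terminal top satisfy
Gamma(H) ~ H(top). Presheaves admit pointwise products, so
(F x G)(top) = F(top) x G(top) (Cartesian product).
|Gamma(F x G)| = |F(top)| * |G(top)| = 11 * 7 = 77.

77


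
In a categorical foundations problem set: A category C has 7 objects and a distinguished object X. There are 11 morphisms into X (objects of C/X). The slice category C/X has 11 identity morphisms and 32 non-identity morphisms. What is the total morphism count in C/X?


In the slice category C/X, objects are morphisms to X.
Identity morphisms: 11 (one per object of C/X).
Non-identity morphisms: 32.
Total = 11 + 32 = 43

43


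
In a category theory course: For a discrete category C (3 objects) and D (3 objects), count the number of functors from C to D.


A functor from a discrete category C to D is determined by
where each object maps. Each of the 3 objects of C can map
to any of the 3 objects of D independently.
Number of functors = 3^3 = 27

27


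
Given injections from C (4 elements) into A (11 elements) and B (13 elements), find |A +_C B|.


The pushout A +_C B identifies the images of C in A and B.
|A +_C B| = |A| + |B| - |C| (for injections).
= 11 + 13 - 4 = 20

20


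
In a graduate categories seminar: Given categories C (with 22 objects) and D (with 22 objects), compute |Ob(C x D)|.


The product category C x D has objects that are pairs (c, d).
Number of pairs = |Ob(C)| * |Ob(D)| = 22 * 22 = 484

484


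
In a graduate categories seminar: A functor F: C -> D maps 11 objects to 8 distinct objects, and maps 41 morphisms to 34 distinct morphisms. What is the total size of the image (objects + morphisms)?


The image of F consists of distinct objects and distinct morphisms.
|Im(F)| on objects = 8
|Im(F)| on morphisms = 34
Total image cardinality = 8 + 34 = 42

42


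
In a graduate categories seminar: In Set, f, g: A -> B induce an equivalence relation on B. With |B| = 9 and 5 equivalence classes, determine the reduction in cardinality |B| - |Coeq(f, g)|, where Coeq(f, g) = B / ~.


The coequalizer Coeq(f, g) = B / ~ has one element per equivalence class.
|B| = 9, |Coeq(f, g)| = 5.
|B| - |Coeq(f, g)| = 9 - 5 = 4.

4


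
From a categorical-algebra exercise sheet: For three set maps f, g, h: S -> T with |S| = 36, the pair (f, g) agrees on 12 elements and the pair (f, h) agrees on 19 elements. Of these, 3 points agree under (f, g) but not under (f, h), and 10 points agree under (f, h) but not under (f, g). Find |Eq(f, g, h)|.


Eq(f, g, h) is the triple-agreement set: points in S where all three
maps take the same value. Using inclusion-exclusion on the pairwise data:
Pair (f, g) agrees on 12 points; pair (f, h) on 19 points.
Points agreeing under (f, g) but not (f, h) = 3; under (f, h) but not (f, g) = 10.
Triple-agreement = agreement-in-(f, g) minus points that agree under (f, g) but not (f, h):
|Eq(f, g, h)| = 12 - 3 = 9
(cross-check via (f, h): 19 - 10 = 9.)

9


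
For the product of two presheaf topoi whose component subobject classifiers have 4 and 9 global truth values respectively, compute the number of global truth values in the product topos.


In a product of presheaf topoi E_1 x E_2, the subobject classifier
is Omega = Omega_1 x Omega_2 (componentwise), so
|Omega(top)| = |Omega_1(top_1)| * |Omega_2(top_2)|.
= 4 * 9 = 36.

36


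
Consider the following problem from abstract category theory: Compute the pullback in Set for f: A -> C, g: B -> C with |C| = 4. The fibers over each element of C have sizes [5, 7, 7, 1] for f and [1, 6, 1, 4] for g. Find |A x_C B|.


The pullback A x_C B consists of pairs (a, b) with f(a) = g(b).
For each element c in C, the fiber product has |f^-1(c)| * |g^-1(c)| elements.
Summing over C: 5 * 1 + 7 * 6 + 7 * 1 + 1 * 4
= 5 + 42 + 7 + 4 = 58

58


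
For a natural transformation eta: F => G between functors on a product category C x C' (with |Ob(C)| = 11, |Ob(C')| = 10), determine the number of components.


A natural transformation eta: F => G assigns one component morphism per
object of the domain category.
The domain is the product category C x C', so
|Ob(C x C')| = |Ob(C)| * |Ob(C')| = 11 * 10 = 110.
Therefore eta has 110 component morphisms.

110


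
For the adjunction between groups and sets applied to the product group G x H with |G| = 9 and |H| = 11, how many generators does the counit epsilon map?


The counit epsilon_K: F(U(K)) -> K of the Free-Forgetful adjunction
maps |K| generators of F(U(K)) into K. For K = G x H (the product group),
|G x H| = |G| * |H|.
Total generators mapped = 9 * 11 = 99.

99


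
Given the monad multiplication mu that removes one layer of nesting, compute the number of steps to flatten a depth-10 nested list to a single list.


Each application of mu: T^2 -> T removes one layer of nesting.
Starting at depth 10 (i.e., T^10(X)), we need to reach T(X).
Number of mu applications = 10 - 1 = 9

9


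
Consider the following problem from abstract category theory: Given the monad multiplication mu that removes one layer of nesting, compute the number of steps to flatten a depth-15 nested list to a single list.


Each application of mu: T^2 -> T removes one layer of nesting.
Starting at depth 15 (i.e., T^15(X)), we need to reach T(X).
Number of mu applications = 15 - 1 = 14

14


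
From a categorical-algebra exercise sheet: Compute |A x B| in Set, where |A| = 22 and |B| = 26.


In Set, the product A x B is the Cartesian product.
By the universal property, |A x B| = |A| * |B|.
|A x B| = 22 * 26 = 572

572


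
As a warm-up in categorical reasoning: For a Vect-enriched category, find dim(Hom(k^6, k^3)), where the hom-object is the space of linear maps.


In Vect-enriched categories, Hom(k^n, k^m) is the space of m x n matrices.
dim(Hom(k^6, k^3)) = 3 * 6 = 18

18


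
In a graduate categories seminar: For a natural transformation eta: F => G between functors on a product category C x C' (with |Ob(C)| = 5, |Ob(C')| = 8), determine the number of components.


A natural transformation eta: F => G assigns one component morphism per
object of the domain category.
The domain is the product category C x C', so
|Ob(C x C')| = |Ob(C)| * |Ob(C')| = 5 * 8 = 40.
Therefore eta has 40 component morphisms.

40


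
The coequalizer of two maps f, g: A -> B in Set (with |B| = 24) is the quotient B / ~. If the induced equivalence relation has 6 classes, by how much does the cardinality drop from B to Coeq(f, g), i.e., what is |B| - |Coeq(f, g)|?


The coequalizer Coeq(f, g) = B / ~ has one element per equivalence class.
|B| = 24, |Coeq(f, g)| = 6.
|B| - |Coeq(f, g)| = 24 - 6 = 18.

18


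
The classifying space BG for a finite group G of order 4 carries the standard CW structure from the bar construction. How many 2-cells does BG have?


In the bar-construction CW model of BG, the n-cells are indexed by
n-tuples [g_1|...|g_n] of non-identity elements of G (degenerate
simplices with some g_i = e do not contribute cells), so there are
(|G| - 1)^n n-cells.
For dim = 2 with |G| = 4:
cells = (4 - 1)^2 = 3^2 = 9

9


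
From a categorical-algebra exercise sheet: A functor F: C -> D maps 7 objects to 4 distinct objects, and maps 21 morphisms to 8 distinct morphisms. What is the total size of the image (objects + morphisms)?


The image of F consists of distinct objects and distinct morphisms.
|Im(F)| on objects = 4
|Im(F)| on morphisms = 8
Total image cardinality = 4 + 8 = 12

12


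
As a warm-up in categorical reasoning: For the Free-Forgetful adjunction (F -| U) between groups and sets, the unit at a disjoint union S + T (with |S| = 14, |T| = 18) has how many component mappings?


The unit eta_X: X -> U(F(X)) of the Free-Forgetful adjunction
maps each element of X to a generator of F(X). For X = S + T (disjoint
union in Set), |S + T| = |S| + |T|.
Total mappings = 14 + 18 = 32.

32


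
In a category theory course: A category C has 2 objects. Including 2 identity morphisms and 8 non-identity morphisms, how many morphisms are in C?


Each object has an identity morphism, giving 2 identities.
Adding the 8 non-identity morphisms:
Total = 2 + 8 = 10

10


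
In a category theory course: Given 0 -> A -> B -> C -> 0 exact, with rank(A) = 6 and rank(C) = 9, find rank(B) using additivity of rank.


For a short exact sequence 0 -> A -> B -> C -> 0,
rank is additive: rank(B) = rank(A) + rank(C).
rank(B) = 6 + 9 = 15

15


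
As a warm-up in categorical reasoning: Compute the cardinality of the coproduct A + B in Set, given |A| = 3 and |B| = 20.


In Set, the coproduct A + B is the disjoint union.
|A + B| = |A| + |B| = 3 + 20 = 23

23


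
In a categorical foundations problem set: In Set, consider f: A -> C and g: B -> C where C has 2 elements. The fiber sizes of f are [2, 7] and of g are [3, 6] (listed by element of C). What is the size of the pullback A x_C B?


The pullback A x_C B consists of pairs (a, b) with f(a) = g(b).
For each element c in C, the fiber product has |f^-1(c)| * |g^-1(c)| elements.
Summing over C: 2 * 3 + 7 * 6
= 6 + 42 = 48

48
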